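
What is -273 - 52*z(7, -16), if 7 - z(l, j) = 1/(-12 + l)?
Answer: -3237/5 ≈ -647.40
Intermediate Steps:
z(l, j) = 7 - 1/(-12 + l)
-273 - 52*z(7, -16) = -273 - 52*(-85 + 7*7)/(-12 + 7) = -273 - 52*(-85 + 49)/(-5) = -273 - (-52)*(-36)/5 = -273 - 52*36/5 = -273 - 1872/5 = -3237/5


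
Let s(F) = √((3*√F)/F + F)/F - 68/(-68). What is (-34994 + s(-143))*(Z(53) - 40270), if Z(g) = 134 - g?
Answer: 1406333677 + 40189*√(-2924207 - 429*I*√143)/20449 ≈ 1.4063e+9 - 3360.8*I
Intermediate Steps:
s(F) = 1 + √(F + 3/√F)/F (s(F) = √(3/√F + F)/F - 68*(-1/68) = √(F + 3/√F)/F + 1 = 1 + √(F + 3/√F)/F)
(-34994 + s(-143))*(Z(53) - 40270) = (-34994 + (-143 + √(-143 + 3/√(-143)))/(-143))*((134 - 1*53) - 40270) = (-34994 - (-143 + √(-143 + 3*(-I*√143/143)))/143)*((134 - 53) - 40270) = (-34994 - (-143 + √(-143 - 3*I*√143/143))/143)*(81 - 40270) = (-34994 + (1 - √(-143 - 3*I*√143/143)/143))*(-40189) = (-34993 - √(-143 - 3*I*√143/143)/143)*(-40189) = 1406333677 + 40189*√(-143 - 3*I*√143/143)/143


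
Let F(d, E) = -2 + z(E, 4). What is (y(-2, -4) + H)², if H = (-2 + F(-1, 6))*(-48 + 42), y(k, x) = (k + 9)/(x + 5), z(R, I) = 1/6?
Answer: 900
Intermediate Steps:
z(R, I) = ⅙
F(d, E) = -11/6 (F(d, E) = -2 + ⅙ = -11/6)
y(k, x) = (9 + k)/(5 + x)
H = 23 (H = (-2 - 11/6)*(-48 + 42) = -23/6*(-6) = 23)
(y(-2, -4) + H)² = ((9 - 2)/(5 - 4) + 23)² = (7/1 + 23)² = (1*7 + 23)² = (7 + 23)² = 30² = 900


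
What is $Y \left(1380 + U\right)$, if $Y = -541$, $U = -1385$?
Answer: $2705$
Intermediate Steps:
$Y \left(1380 + U\right) = - 541 \left(1380 - 1385\right) = \left(-541\right) \left(-5\right) = 2705$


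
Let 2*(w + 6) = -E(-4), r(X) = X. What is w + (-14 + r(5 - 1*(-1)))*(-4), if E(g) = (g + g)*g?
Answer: 10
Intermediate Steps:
E(g) = 2*g**2 (E(g) = (2*g)*g = 2*g**2)
w = -22 (w = -6 + (-2*(-4)**2)/2 = -6 + (-2*16)/2 = -6 + (-1*32)/2 = -6 + (1/2)*(-32) = -6 - 16 = -22)
w + (-14 + r(5 - 1*(-1)))*(-4) = -22 + (-14 + (5 - 1*(-1)))*(-4) = -22 + (-14 + (5 + 1))*(-4) = -22 + (-14 + 6)*(-4) = -22 - 8*(-4) = -22 + 32 = 10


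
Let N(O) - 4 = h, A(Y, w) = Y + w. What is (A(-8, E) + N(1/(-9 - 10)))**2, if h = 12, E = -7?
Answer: 1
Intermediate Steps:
N(O) = 16 (N(O) = 4 + 12 = 16)
(A(-8, E) + N(1/(-9 - 10)))**2 = ((-8 - 7) + 16)**2 = (-15 + 16)**2 = 1**2 = 1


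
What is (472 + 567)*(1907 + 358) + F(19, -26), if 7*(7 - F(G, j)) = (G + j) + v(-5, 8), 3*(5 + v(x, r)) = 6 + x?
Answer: 7060031/3 ≈ 2.3533e+6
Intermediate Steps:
v(x, r) = -3 + x/3 (v(x, r) = -5 + (6 + x)/3 = -5 + (2 + x/3) = -3 + x/3)
F(G, j) = 23/3 - G/7 - j/7 (F(G, j) = 7 - ((G + j) + (-3 + (1/3)*(-5)))/7 = 7 - ((G + j) + (-3 - 5/3))/7 = 7 - ((G + j) - 14/3)/7 = 7 - (-14/3 + G + j)/7 = 7 + (2/3 - G/7 - j/7) = 23/3 - G/7 - j/7)
(472 + 567)*(1907 + 358) + F(19, -26) = (472 + 567)*(1907 + 358) + (23/3 - 1/7*19 - 1/7*(-26)) = 1039*2265 + (23/3 - 19/7 + 26/7) = 2353335 + 26/3 = 7060031/3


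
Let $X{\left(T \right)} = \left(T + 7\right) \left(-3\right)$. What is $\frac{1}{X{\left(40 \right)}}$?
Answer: $- \frac{1}{141} \approx -0.0070922$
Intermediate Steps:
$X{\left(T \right)} = -21 - 3 T$ ($X{\left(T \right)} = \left(7 + T\right) \left(-3\right) = -21 - 3 T$)
$\frac{1}{X{\left(40 \right)}} = \frac{1}{-21 - 120} = \frac{1}{-141} = - \frac{1}{141}$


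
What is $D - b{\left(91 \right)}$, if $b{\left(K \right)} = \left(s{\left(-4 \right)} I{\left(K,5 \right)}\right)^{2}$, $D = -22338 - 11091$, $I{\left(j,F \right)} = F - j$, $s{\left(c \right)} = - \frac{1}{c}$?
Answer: $- \frac{135565}{4} \approx -33891.0$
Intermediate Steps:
$D = -33429$ ($D = -22338 - 11091 = -33429$)
$b{\left(K \right)} = \left(\frac{5}{4} - \frac{K}{4}\right)^{2}$ ($b{\left(K \right)} = \left(- \frac{1}{-4} \left(5 - K\right)\right)^{2} = \left(\left(-1\right) \left(- \frac{1}{4}\right) \left(5 - K\right)\right)^{2} = \left(\frac{5 - K}{4}\right)^{2} = \left(\frac{5}{4} - \frac{K}{4}\right)^{2}$)
$D - b{\left(91 \right)} = -33429 - \frac{\left(-5 + 91\right)^{2}}{16} = -33429 - \frac{86^{2}}{16} = -33429 - \frac{1}{16} \cdot 7396 = -33429 - \frac{1849}{4} = - \frac{135565}{4}$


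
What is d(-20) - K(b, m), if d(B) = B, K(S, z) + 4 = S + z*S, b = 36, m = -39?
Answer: 1352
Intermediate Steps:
K(S, z) = -4 + S + S*z (K(S, z) = -4 + (S + z*S) = -4 + (S + S*z) = -4 + S + S*z)
d(-20) - K(b, m) = -20 - (-4 + 36 + 36*(-39)) = -20 - (-4 + 36 - 1404) = -20 - 1*(-1372) = -20 + 1372 = 1352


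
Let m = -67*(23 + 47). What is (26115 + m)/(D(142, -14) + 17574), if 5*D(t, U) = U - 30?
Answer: 107125/87826 ≈ 1.2197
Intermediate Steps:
D(t, U) = -6 + U/5 (D(t, U) = (U - 30)/5 = (-30 + U)/5 = -6 + U/5)
m = -4690 (m = -67*70 = -4690)
(26115 + m)/(D(142, -14) + 17574) = (26115 - 4690)/((-6 + (1/5)*(-14)) + 17574) = 21425/((-6 - 14/5) + 17574) = 21425/(-44/5 + 17574) = 21425/(87826/5) = 21425*(5/87826) = 107125/87826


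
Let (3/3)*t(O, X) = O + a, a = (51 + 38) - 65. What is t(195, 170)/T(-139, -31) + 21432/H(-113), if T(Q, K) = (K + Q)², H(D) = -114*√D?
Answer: 219/28900 + 188*I*√113/113 ≈ 0.0075779 + 17.686*I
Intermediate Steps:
a = 24 (a = 89 - 65 = 24)
t(O, X) = 24 + O (t(O, X) = O + 24 = 24 + O)
t(195, 170)/T(-139, -31) + 21432/H(-113) = (24 + 195)/((-31 - 139)²) + 21432/((-114*I*√113)) = 219/((-170)²) + 21432/((-114*I*√113)) = 219/28900 + 21432/((-114*I*√113)) = 219*(1/28900) + 21432*(I*√113/12882) = 219/28900 + 188*I*√113/113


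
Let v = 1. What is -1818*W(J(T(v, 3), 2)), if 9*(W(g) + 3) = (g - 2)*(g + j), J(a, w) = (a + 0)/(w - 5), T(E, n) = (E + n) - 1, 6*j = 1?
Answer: 4949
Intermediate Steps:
j = ⅙ (j = (⅙)*1 = ⅙ ≈ 0.16667)
T(E, n) = -1 + E + n
J(a, w) = a/(-5 + w)
W(g) = -3 + (-2 + g)*(⅙ + g)/9 (W(g) = -3 + ((g - 2)*(g + ⅙))/9 = -3 + ((-2 + g)*(⅙ + g))/9 = -3 + (-2 + g)*(⅙ + g)/9)
-1818*W(J(T(v, 3), 2)) = -1818*(-82/27 - 11*(-1 + 1 + 3)/(54*(-5 + 2)) + ((-1 + 1 + 3)/(-5 + 2))²/9) = -1818*(-82/27 - 11/(18*(-3)) + (3/(-3))²/9) = -1818*(-82/27 - 11*(-1)/(18*3) + (3*(-⅓))²/9) = -1818*(-82/27 - 11/54*(-1) + (⅑)*(-1)²) = -1818*(-82/27 + 11/54 + (⅑)*1) = -1818*(-82/27 + 11/54 + ⅑) = -1818*(-49/18) = 4949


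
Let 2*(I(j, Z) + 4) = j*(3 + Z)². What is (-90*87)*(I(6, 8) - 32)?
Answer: -2560410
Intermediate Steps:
I(j, Z) = -4 + j*(3 + Z)²/2 (I(j, Z) = -4 + (j*(3 + Z)²)/2 = -4 + j*(3 + Z)²/2)
(-90*87)*(I(6, 8) - 32) = (-90*87)*((-4 + (½)*6*(3 + 8)²) - 32) = -7830*((-4 + (½)*6*11²) - 32) = -7830*((-4 + (½)*6*121) - 32) = -7830*((-4 + 363) - 32) = -7830*(359 - 32) = -7830*327 = -2560410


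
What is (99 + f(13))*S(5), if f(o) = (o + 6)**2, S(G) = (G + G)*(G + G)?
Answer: 46000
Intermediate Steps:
S(G) = 4*G**2 (S(G) = (2*G)*(2*G) = 4*G**2)
f(o) = (6 + o)**2
(99 + f(13))*S(5) = (99 + (6 + 13)**2)*(4*5**2) = (99 + 19**2)*(4*25) = (99 + 361)*100 = 460*100 = 46000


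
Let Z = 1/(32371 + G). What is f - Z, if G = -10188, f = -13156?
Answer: -291839549/22183 ≈ -13156.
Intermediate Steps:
Z = 1/22183 (Z = 1/(32371 - 10188) = 1/22183 ≈ 4.5080e-5)
f - Z = -13156 - 1*1/22183 = -13156 - 1/22183 = -291839549/22183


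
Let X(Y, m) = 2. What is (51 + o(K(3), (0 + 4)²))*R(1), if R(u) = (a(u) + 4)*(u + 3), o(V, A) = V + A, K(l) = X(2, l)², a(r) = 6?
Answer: 2840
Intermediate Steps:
K(l) = 4 (K(l) = 2² = 4)
o(V, A) = A + V
R(u) = 30 + 10*u (R(u) = (6 + 4)*(u + 3) = 10*(3 + u) = 30 + 10*u)
(51 + o(K(3), (0 + 4)²))*R(1) = (51 + ((0 + 4)² + 4))*(30 + 10*1) = (51 + (4² + 4))*(30 + 10) = (51 + (16 + 4))*40 = (51 + 20)*40 = 71*40 = 2840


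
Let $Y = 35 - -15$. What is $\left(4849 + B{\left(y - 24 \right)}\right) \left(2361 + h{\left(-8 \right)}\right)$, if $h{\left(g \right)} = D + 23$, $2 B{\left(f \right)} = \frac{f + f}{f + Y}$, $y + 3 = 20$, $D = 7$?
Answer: $\frac{498523500}{43} \approx 1.1594 \cdot 10^{7}$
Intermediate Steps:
$Y = 50$ ($Y = 35 + 15 = 50$)
$y = 17$ ($y = -3 + 20 = 17$)
$B{\left(f \right)} = \frac{f}{50 + f}$ ($B{\left(f \right)} = \frac{\left(f + f\right) \frac{1}{f + 50}}{2} = \frac{2 f \frac{1}{50 + f}}{2} = \frac{f}{50 + f}$)
$h{\left(g \right)} = 30$ ($h{\left(g \right)} = 7 + 23 = 30$)
$\left(4849 + B{\left(y - 24 \right)}\right) \left(2361 + h{\left(-8 \right)}\right) = \left(4849 + \frac{17 - 24}{50 + \left(17 - 24\right)}\right) \left(2361 + 30\right) = \left(4849 + \frac{17 - 24}{50 + \left(17 - 24\right)}\right) 2391 = \left(4849 - \frac{7}{50 - 7}\right) 2391 = \left(4849 - \frac{7}{43}\right) 2391 = \frac{208500}{43} \cdot 2391 = \frac{498523500}{43}$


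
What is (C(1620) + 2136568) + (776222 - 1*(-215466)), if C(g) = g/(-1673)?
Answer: 5233570668/1673 ≈ 3.1283e+6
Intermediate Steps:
C(g) = -g/1673 (C(g) = g*(-1/1673) = -g/1673)
(C(1620) + 2136568) + (776222 - 1*(-215466)) = (-1/1673*1620 + 2136568) + (776222 - 1*(-215466)) = (-1620/1673 + 2136568) + (776222 + 215466) = 3574476644/1673 + 991688 = 5233570668/1673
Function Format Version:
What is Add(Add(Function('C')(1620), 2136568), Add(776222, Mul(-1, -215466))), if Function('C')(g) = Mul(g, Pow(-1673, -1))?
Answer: Rational(5233570668, 1673) ≈ 3.1283e+6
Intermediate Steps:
Function('C')(g) = Mul(Rational(-1, 1673), g) (Function('C')(g) = Mul(g, Rational(-1, 1673)) = Mul(Rational(-1, 1673), g))
Add(Add(Function('C')(1620), 2136568), Add(776222, Mul(-1, -215466))) = Add(Add(Mul(Rational(-1, 1673), 1620), 2136568), Add(776222, Mul(-1, -215466))) = Add(Add(Rational(-1620, 1673), 2136568), Add(776222, 215466)) = Add(Rational(3574476644, 1673), 991688) = Rational(5233570668, 1673)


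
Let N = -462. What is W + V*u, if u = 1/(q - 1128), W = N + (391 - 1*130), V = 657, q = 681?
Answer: -30168/149 ≈ -202.47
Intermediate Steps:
W = -201 (W = -462 + (391 - 1*130) = -462 + (391 - 130) = -462 + 261 = -201)
u = -1/447 (u = 1/(681 - 1128) = 1/(-447) = -1/447 ≈ -0.0022371)
W + V*u = -201 + 657*(-1/447) = -201 - 219/149 = -30168/149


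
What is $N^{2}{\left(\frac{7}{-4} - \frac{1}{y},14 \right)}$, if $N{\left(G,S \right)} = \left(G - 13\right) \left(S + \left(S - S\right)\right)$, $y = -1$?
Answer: $\frac{148225}{4} \approx 37056.0$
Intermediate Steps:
$N{\left(G,S \right)} = S \left(-13 + G\right)$ ($N{\left(G,S \right)} = \left(-13 + G\right) \left(S + 0\right) = \left(-13 + G\right) S = S \left(-13 + G\right)$)
$N^{2}{\left(\frac{7}{-4} - \frac{1}{y},14 \right)} = \left(14 \left(-13 + \left(\frac{7}{-4} - \frac{1}{-1}\right)\right)\right)^{2} = \left(14 \left(-13 + \left(7 \left(- \frac{1}{4}\right) - -1\right)\right)\right)^{2} = \left(14 \left(-13 + \left(- \frac{7}{4} + 1\right)\right)\right)^{2} = \left(14 \left(-13 - \frac{3}{4}\right)\right)^{2} = \left(14 \left(- \frac{55}{4}\right)\right)^{2} = \left(- \frac{385}{2}\right)^{2} = \frac{148225}{4}$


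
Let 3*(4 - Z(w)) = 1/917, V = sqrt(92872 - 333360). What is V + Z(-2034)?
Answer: 11003/2751 + 2*I*sqrt(60122) ≈ 3.9996 + 490.4*I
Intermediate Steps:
V = 2*I*sqrt(60122) (V = sqrt(-240488) = 2*I*sqrt(60122) ≈ 490.4*I)
Z(w) = 11003/2751 (Z(w) = 4 - 1/3/917 = 4 - 1/3*1/917 = 4 - 1/2751 = 11003/2751)
V + Z(-2034) = 2*I*sqrt(60122) + 11003/2751 = 11003/2751 + 2*I*sqrt(60122)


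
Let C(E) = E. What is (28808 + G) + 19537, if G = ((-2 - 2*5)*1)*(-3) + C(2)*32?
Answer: 48445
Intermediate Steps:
G = 100 (G = ((-2 - 2*5)*1)*(-3) + 2*32 = ((-2 - 10)*1)*(-3) + 64 = -12*1*(-3) + 64 = -12*(-3) + 64 = 36 + 64 = 100)
(28808 + G) + 19537 = (28808 + 100) + 19537 = 28908 + 19537 = 48445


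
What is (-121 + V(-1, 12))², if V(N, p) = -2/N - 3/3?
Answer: 14400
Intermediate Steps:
V(N, p) = -1 - 2/N (V(N, p) = -2/N - 3*⅓ = -2/N - 1 = -1 - 2/N)
(-121 + V(-1, 12))² = (-121 + (-2 - 1*(-1))/(-1))² = (-121 - (-2 + 1))² = (-121 - 1*(-1))² = (-121 + 1)² = (-120)² = 14400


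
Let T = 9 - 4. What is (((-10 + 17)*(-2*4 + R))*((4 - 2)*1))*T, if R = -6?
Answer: -980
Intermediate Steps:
T = 5
(((-10 + 17)*(-2*4 + R))*((4 - 2)*1))*T = (((-10 + 17)*(-2*4 - 6))*((4 - 2)*1))*5 = ((7*(-8 - 6))*(2*1))*5 = ((7*(-14))*2)*5 = -98*2*5 = -196*5 = -980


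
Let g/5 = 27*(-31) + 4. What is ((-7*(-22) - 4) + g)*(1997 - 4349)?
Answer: 9443280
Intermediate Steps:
g = -4165 (g = 5*(27*(-31) + 4) = 5*(-837 + 4) = 5*(-833) = -4165)
((-7*(-22) - 4) + g)*(1997 - 4349) = ((-7*(-22) - 4) - 4165)*(1997 - 4349) = ((154 - 4) - 4165)*(-2352) = (150 - 4165)*(-2352) = -4015*(-2352) = 9443280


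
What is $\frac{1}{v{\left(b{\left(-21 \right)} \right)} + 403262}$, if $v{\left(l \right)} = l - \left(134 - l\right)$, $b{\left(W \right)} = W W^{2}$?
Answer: $\frac{1}{384606} \approx 2.6001 \cdot 10^{-6}$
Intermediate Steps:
$b{\left(W \right)} = W^{3}$
$v{\left(l \right)} = -134 + 2 l$ ($v{\left(l \right)} = l + \left(-134 + l\right) = -134 + 2 l$)
$\frac{1}{v{\left(b{\left(-21 \right)} \right)} + 403262} = \frac{1}{\left(-134 + 2 \left(-21\right)^{3}\right) + 403262} = \frac{1}{\left(-134 + 2 \left(-9261\right)\right) + 403262} = \frac{1}{\left(-134 - 18522\right) + 403262} = \frac{1}{-18656 + 403262} = \frac{1}{384606}$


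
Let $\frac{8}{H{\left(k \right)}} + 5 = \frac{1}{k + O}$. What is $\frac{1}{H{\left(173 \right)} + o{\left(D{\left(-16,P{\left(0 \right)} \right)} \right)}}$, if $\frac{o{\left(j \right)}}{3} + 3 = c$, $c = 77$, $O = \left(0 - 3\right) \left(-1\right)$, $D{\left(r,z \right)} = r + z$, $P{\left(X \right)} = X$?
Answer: $\frac{879}{193730} \approx 0.0045372$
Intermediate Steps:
$O = 3$ ($O = \left(-3\right) \left(-1\right) = 3$)
$o{\left(j \right)} = 222$ ($o{\left(j \right)} = -9 + 3 \cdot 77 = -9 + 231 = 222$)
$H{\left(k \right)} = \frac{8}{-5 + \frac{1}{3 + k}}$ ($H{\left(k \right)} = \frac{8}{-5 + \frac{1}{k + 3}} = \frac{8}{-5 + \frac{1}{3 + k}}$)
$\frac{1}{H{\left(173 \right)} + o{\left(D{\left(-16,P{\left(0 \right)} \right)} \right)}} = \frac{1}{\frac{8 \left(-3 - 173\right)}{14 + 5 \cdot 173} + 222} = \frac{1}{\frac{8 \left(-3 - 173\right)}{14 + 865} + 222} = \frac{1}{8 \cdot \frac{1}{879} \left(-176\right) + 222} = \frac{1}{- \frac{1408}{879} + 222} = \frac{1}{\frac{193730}{879}} = \frac{879}{193730}$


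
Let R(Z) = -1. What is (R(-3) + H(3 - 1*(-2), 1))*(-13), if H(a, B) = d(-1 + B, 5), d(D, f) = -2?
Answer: 39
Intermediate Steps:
H(a, B) = -2
(R(-3) + H(3 - 1*(-2), 1))*(-13) = (-1 - 2)*(-13) = -3*(-13) = 39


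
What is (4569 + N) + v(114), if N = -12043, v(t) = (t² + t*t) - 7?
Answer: 18511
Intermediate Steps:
v(t) = -7 + 2*t² (v(t) = (t² + t²) - 7 = 2*t² - 7 = -7 + 2*t²)
(4569 + N) + v(114) = (4569 - 12043) + (-7 + 2*114²) = -7474 + (-7 + 2*12996) = -7474 + (-7 + 25992) = -7474 + 25985 = 18511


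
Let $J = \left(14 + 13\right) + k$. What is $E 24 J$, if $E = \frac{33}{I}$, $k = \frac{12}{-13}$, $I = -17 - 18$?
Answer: $- \frac{268488}{455} \approx -590.08$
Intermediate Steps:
$I = -35$
$k = - \frac{12}{13}$ ($k = 12 \left(- \frac{1}{13}\right) = - \frac{12}{13} \approx -0.92308$)
$J = \frac{339}{13}$ ($J = \left(14 + 13\right) - \frac{12}{13} = 27 - \frac{12}{13} = \frac{339}{13} \approx 26.077$)
$E = - \frac{33}{35}$ ($E = \frac{33}{-35} = 33 \left(- \frac{1}{35}\right) = - \frac{33}{35} \approx -0.94286$)
$E 24 J = \left(- \frac{33}{35}\right) 24 \cdot \frac{339}{13} = \left(- \frac{792}{35}\right) \frac{339}{13} = - \frac{268488}{455}$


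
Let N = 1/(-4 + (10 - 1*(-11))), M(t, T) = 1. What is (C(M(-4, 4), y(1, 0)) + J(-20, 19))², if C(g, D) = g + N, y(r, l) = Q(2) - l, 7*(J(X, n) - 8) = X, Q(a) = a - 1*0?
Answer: 544644/14161 ≈ 38.461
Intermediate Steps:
Q(a) = a (Q(a) = a + 0 = a)
J(X, n) = 8 + X/7
N = 1/17 (N = 1/(-4 + (10 + 11)) = 1/(-4 + 21) = 1/17 ≈ 0.058824)
y(r, l) = 2 - l
C(g, D) = 1/17 + g (C(g, D) = g + 1/17 = 1/17 + g)
(C(M(-4, 4), y(1, 0)) + J(-20, 19))² = ((1/17 + 1) + (8 + (⅐)*(-20)))² = (18/17 + (8 - 20/7))² = (18/17 + 36/7)² = (738/119)² = 544644/14161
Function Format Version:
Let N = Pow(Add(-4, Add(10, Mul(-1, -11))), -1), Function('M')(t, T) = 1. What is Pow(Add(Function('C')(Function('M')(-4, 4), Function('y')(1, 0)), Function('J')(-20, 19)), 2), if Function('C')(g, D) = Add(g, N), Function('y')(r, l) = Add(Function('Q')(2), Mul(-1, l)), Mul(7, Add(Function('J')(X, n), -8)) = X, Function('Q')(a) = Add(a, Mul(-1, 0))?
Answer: Rational(544644, 14161) ≈ 38.461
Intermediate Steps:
Function('Q')(a) = a (Function('Q')(a) = Add(a, 0) = a)
Function('J')(X, n) = Add(8, Mul(Rational(1, 7), X))
N = Rational(1, 17) (N = Pow(Add(-4, Add(10, 11)), -1) = Pow(Add(-4, 21), -1) = Pow(17, -1) = Rational(1, 17) ≈ 0.058824)
Function('y')(r, l) = Add(2, Mul(-1, l))
Function('C')(g, D) = Add(Rational(1, 17), g) (Function('C')(g, D) = Add(g, Rational(1, 17)) = Add(Rational(1, 17), g))
Pow(Add(Function('C')(Function('M')(-4, 4), Function('y')(1, 0)), Function('J')(-20, 19)), 2) = Pow(Add(Add(Rational(1, 17), 1), Add(8, Mul(Rational(1, 7), -20))), 2) = Pow(Add(Rational(18, 17), Add(8, Rational(-20, 7))), 2) = Pow(Add(Rational(18, 17), Rational(36, 7)), 2) = Pow(Rational(738, 119), 2) = Rational(544644, 14161)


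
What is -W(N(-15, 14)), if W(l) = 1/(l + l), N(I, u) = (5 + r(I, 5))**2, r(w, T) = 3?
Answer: -1/128 ≈ -0.0078125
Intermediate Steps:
N(I, u) = 64 (N(I, u) = (5 + 3)**2 = 8**2 = 64)
W(l) = 1/(2*l)
-W(N(-15, 14)) = -1/(2*64) = -1*1/128 = -1/128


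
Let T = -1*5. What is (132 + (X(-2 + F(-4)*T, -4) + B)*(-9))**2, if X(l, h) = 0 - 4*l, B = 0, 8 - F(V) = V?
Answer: 4410000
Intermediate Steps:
T = -5
F(V) = 8 - V
X(l, h) = -4*l
(132 + (X(-2 + F(-4)*T, -4) + B)*(-9))**2 = (132 + (-4*(-2 + (8 - 1*(-4))*(-5)) + 0)*(-9))**2 = (132 + (-4*(-2 + (8 + 4)*(-5)) + 0)*(-9))**2 = (132 + (-4*(-2 + 12*(-5)) + 0)*(-9))**2 = (132 + (-4*(-2 - 60) + 0)*(-9))**2 = (132 + (-4*(-62) + 0)*(-9))**2 = (132 + (248 + 0)*(-9))**2 = (132 + 248*(-9))**2 = (132 - 2232)**2 = (-2100)**2 = 4410000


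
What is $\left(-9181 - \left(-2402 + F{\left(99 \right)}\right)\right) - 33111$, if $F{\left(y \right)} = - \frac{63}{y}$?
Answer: $- \frac{438783}{11} \approx -39889.0$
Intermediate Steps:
$\left(-9181 - \left(-2402 + F{\left(99 \right)}\right)\right) - 33111 = \left(-9181 + \left(2402 - - \frac{63}{99}\right)\right) - 33111 = \left(-9181 + \left(2402 - \left(-63\right) \frac{1}{99}\right)\right) - 33111 = \left(-9181 + \left(2402 - - \frac{7}{11}\right)\right) - 33111 = \left(-9181 + \left(2402 + \frac{7}{11}\right)\right) - 33111 = \left(-9181 + \frac{26429}{11}\right) - 33111 = - \frac{74562}{11} - 33111 = - \frac{438783}{11}$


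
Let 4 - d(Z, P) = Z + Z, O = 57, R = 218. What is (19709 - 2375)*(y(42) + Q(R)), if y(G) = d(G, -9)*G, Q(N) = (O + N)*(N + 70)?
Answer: 1314610560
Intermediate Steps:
d(Z, P) = 4 - 2*Z (d(Z, P) = 4 - (Z + Z) = 4 - 2*Z)
Q(N) = (57 + N)*(70 + N) (Q(N) = (57 + N)*(N + 70) = (57 + N)*(70 + N))
y(G) = G*(4 - 2*G) (y(G) = (4 - 2*G)*G = G*(4 - 2*G))
(19709 - 2375)*(y(42) + Q(R)) = (19709 - 2375)*(2*42*(2 - 1*42) + (3990 + 218² + 127*218)) = 17334*(2*42*(2 - 42) + (3990 + 47524 + 27686)) = 17334*(2*42*(-40) + 79200) = 17334*(-3360 + 79200) = 17334*75840 = 1314610560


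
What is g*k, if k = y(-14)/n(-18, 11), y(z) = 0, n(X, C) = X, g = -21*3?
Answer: 0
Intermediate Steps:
g = -63 (g = -7*9 = -63)
k = 0 (k = 0/(-18) = 0*(-1/18) = 0)
g*k = -63*0 = 0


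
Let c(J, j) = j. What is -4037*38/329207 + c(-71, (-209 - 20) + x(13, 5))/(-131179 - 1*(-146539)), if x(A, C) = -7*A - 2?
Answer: -1231160407/2528309760 ≈ -0.48695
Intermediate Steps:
x(A, C) = -2 - 7*A
-4037*38/329207 + c(-71, (-209 - 20) + x(13, 5))/(-131179 - 1*(-146539)) = -4037*38/329207 + ((-209 - 20) + (-2 - 7*13))/(-131179 - 1*(-146539)) = -153406*1/329207 + (-229 + (-2 - 91))/(-131179 + 146539) = -153406/329207 + (-229 - 93)/15360 = -153406/329207 - 322*1/15360 = -153406/329207 - 161/7680 = -1231160407/2528309760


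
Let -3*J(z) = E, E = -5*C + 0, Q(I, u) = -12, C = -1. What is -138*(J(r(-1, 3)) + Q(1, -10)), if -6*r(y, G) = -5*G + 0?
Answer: 1886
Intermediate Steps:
r(y, G) = 5*G/6 (r(y, G) = -(-5*G + 0)/6 = -(-5)*G/6 = 5*G/6)
E = 5 (E = -5*(-1) + 0 = 5 + 0 = 5)
J(z) = -5/3 (J(z) = -⅓*5 = -5/3)
-138*(J(r(-1, 3)) + Q(1, -10)) = -138*(-5/3 - 12) = -138*(-41/3) = 1886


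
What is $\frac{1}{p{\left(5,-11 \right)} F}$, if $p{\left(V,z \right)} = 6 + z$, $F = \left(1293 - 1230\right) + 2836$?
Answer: $- \frac{1}{14495} \approx -6.8989 \cdot 10^{-5}$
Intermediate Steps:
$F = 2899$ ($F = 63 + 2836 = 2899$)
$\frac{1}{p{\left(5,-11 \right)} F} = \frac{1}{\left(6 - 11\right) 2899} = \frac{1}{\left(-5\right) 2899} = \frac{1}{-14495} = - \frac{1}{14495}$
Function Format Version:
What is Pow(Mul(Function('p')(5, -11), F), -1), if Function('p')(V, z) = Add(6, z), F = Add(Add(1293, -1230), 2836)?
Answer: Rational(-1, 14495) ≈ -6.8989e-5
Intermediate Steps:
F = 2899 (F = Add(63, 2836) = 2899)
Pow(Mul(Function('p')(5, -11), F), -1) = Pow(Mul(Add(6, -11), 2899), -1) = Pow(Mul(-5, 2899), -1) = Pow(-14495, -1) = Rational(-1, 14495)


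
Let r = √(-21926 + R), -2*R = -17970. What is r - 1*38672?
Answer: -38672 + I*√12941 ≈ -38672.0 + 113.76*I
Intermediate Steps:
R = 8985 (R = -½*(-17970) = 8985)
r = I*√12941 (r = √(-21926 + 8985) = √(-12941) = I*√12941 ≈ 113.76*I)
r - 1*38672 = I*√12941 - 1*38672 = I*√12941 - 38672 = -38672 + I*√12941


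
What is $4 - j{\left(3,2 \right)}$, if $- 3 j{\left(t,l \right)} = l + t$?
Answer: $\frac{17}{3} \approx 5.6667$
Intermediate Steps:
$j{\left(t,l \right)} = - \frac{l}{3} - \frac{t}{3}$ ($j{\left(t,l \right)} = - \frac{l + t}{3} = - \frac{l}{3} - \frac{t}{3}$)
$4 - j{\left(3,2 \right)} = 4 - \left(\left(- \frac{1}{3}\right) 2 - 1\right) = 4 - \left(- \frac{2}{3} - 1\right) = 4 - - \frac{5}{3} = 4 + \frac{5}{3} = \frac{17}{3}$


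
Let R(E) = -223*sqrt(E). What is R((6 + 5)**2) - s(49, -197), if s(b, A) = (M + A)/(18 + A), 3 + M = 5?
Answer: -439282/179 ≈ -2454.1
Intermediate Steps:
M = 2 (M = -3 + 5 = 2)
s(b, A) = (2 + A)/(18 + A)
R((6 + 5)**2) - s(49, -197) = -223*sqrt((6 + 5)**2) - (2 - 197)/(18 - 197) = -223*sqrt(11**2) - (-195)/(-179) = -223*sqrt(121) - (-1)*(-195)/179 = -223*11 - 1*195/179 = -2453 - 195/179 = -439282/179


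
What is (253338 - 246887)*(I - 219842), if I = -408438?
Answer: -4053034280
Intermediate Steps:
(253338 - 246887)*(I - 219842) = (253338 - 246887)*(-408438 - 219842) = 6451*(-628280) = -4053034280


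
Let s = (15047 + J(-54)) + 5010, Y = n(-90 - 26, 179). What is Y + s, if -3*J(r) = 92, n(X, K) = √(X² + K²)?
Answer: 60079/3 + √45497 ≈ 20240.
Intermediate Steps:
n(X, K) = √(K² + X²)
J(r) = -92/3 (J(r) = -⅓*92 = -92/3)
Y = √45497 (Y = √(179² + (-90 - 26)²) = √(32041 + (-116)²) = √(32041 + 13456) = √45497 ≈ 213.30)
s = 60079/3 (s = (15047 - 92/3) + 5010 = 45049/3 + 5010 = 60079/3 ≈ 20026.)
Y + s = √45497 + 60079/3 = 60079/3 + √45497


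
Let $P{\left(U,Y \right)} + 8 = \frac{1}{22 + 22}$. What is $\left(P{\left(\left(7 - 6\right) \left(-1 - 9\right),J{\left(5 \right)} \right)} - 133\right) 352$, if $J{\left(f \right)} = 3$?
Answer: $-49624$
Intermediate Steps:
$P{\left(U,Y \right)} = - \frac{351}{44}$ ($P{\left(U,Y \right)} = -8 + \frac{1}{22 + 22} = -8 + \frac{1}{44} = - \frac{351}{44}$)
$\left(P{\left(\left(7 - 6\right) \left(-1 - 9\right),J{\left(5 \right)} \right)} - 133\right) 352 = \left(- \frac{351}{44} - 133\right) 352 = \left(- \frac{6203}{44}\right) 352 = -49624$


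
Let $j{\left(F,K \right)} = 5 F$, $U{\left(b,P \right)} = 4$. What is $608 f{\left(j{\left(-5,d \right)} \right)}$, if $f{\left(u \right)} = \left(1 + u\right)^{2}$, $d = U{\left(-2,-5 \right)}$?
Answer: $350208$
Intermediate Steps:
$d = 4$
$608 f{\left(j{\left(-5,d \right)} \right)} = 608 \left(1 + 5 \left(-5\right)\right)^{2} = 608 \left(1 - 25\right)^{2} = 608 \left(-24\right)^{2} = 608 \cdot 576 = 350208$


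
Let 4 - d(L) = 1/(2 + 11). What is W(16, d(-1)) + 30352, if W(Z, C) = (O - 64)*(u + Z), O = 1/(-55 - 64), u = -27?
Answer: 3695675/119 ≈ 31056.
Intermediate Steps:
O = -1/119 (O = 1/(-119) = -1/119 ≈ -0.0084034)
d(L) = 51/13 (d(L) = 4 - 1/(2 + 11) = 4 - 1/13 = 51/13)
W(Z, C) = 205659/119 - 7617*Z/119 (W(Z, C) = (-1/119 - 64)*(-27 + Z) = -7617*(-27 + Z)/119 = 205659/119 - 7617*Z/119)
W(16, d(-1)) + 30352 = (205659/119 - 7617/119*16) + 30352 = (205659/119 - 121872/119) + 30352 = 83787/119 + 30352 = 3695675/119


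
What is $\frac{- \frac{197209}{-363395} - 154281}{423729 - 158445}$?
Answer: $- \frac{28032373393}{48201439590} \approx -0.58157$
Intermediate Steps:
$\frac{- \frac{197209}{-363395} - 154281}{423729 - 158445} = \frac{\left(-197209\right) \left(- \frac{1}{363395}\right) - 154281}{265284} = \left(\frac{197209}{363395} - 154281\right) \frac{1}{265284} = \left(- \frac{56064746786}{363395}\right) \frac{1}{265284} = - \frac{28032373393}{48201439590}$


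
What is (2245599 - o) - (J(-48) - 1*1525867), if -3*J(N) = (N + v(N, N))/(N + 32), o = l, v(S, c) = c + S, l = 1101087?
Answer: 2670382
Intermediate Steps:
v(S, c) = S + c
o = 1101087
J(N) = -N/(32 + N) (J(N) = -(N + (N + N))/(3*(N + 32)) = -(N + 2*N)/(3*(32 + N)) = -3*N/(3*(32 + N)) = -N/(32 + N))
(2245599 - o) - (J(-48) - 1*1525867) = (2245599 - 1*1101087) - (-1*(-48)/(32 - 48) - 1*1525867) = (2245599 - 1101087) - (-1*(-48)/(-16) - 1525867) = 1144512 - (-1*(-48)*(-1/16) - 1525867) = 1144512 - (-3 - 1525867) = 1144512 - 1*(-1525870) = 1144512 + 1525870 = 2670382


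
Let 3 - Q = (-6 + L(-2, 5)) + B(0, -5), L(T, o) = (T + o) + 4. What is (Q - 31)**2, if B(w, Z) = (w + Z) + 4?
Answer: 784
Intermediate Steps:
B(w, Z) = 4 + Z + w (B(w, Z) = (Z + w) + 4 = 4 + Z + w)
L(T, o) = 4 + T + o
Q = 3 (Q = 3 - ((-6 + (4 - 2 + 5)) + (4 - 5 + 0)) = 3 - ((-6 + 7) - 1) = 3 - (1 - 1) = 3 - 1*0 = 3 + 0 = 3)
(Q - 31)**2 = (3 - 31)**2 = (-28)**2 = 784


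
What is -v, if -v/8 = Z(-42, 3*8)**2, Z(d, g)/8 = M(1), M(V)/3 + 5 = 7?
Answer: 18432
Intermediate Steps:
M(V) = 6 (M(V) = -15 + 3*7 = -15 + 21 = 6)
Z(d, g) = 48 (Z(d, g) = 8*6 = 48)
v = -18432 (v = -8*48**2 = -8*2304 = -18432)
-v = -1*(-18432) = 18432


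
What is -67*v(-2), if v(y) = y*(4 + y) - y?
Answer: 134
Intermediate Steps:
v(y) = -y + y*(4 + y)
-67*v(-2) = -(-134)*(3 - 2) = -(-134) = -67*(-2) = 134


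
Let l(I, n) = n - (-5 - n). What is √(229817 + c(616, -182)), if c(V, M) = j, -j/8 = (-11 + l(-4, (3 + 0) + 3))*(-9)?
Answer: √230249 ≈ 479.84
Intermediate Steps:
l(I, n) = 5 + 2*n (l(I, n) = n + (5 + n) = 5 + 2*n)
j = 432 (j = -8*(-11 + (5 + 2*((3 + 0) + 3)))*(-9) = -8*(-11 + (5 + 2*(3 + 3)))*(-9) = -8*(-11 + (5 + 2*6))*(-9) = -8*(-11 + (5 + 12))*(-9) = -8*(-11 + 17)*(-9) = -48*(-9) = -8*(-54) = 432)
c(V, M) = 432
√(229817 + c(616, -182)) = √(229817 + 432) = √230249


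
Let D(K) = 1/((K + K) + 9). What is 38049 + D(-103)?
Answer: 7495652/197 ≈ 38049.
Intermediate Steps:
D(K) = 1/(9 + 2*K) (D(K) = 1/(2*K + 9) = 1/(9 + 2*K))
38049 + D(-103) = 38049 + 1/(9 + 2*(-103)) = 38049 + 1/(9 - 206) = 38049 + 1/(-197) = 38049 - 1/197 = 7495652/197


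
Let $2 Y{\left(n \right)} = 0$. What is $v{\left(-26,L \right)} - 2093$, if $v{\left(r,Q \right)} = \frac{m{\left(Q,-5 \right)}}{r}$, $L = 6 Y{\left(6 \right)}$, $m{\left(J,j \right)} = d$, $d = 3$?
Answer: $- \frac{54421}{26} \approx -2093.1$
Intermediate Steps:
$m{\left(J,j \right)} = 3$
$Y{\left(n \right)} = 0$ ($Y{\left(n \right)} = \frac{1}{2} \cdot 0 = 0$)
$L = 0$ ($L = 6 \cdot 0 = 0$)
$v{\left(r,Q \right)} = \frac{3}{r}$
$v{\left(-26,L \right)} - 2093 = \frac{3}{-26} - 2093 = 3 \left(- \frac{1}{26}\right) - 2093 = - \frac{3}{26} - 2093 = - \frac{54421}{26}$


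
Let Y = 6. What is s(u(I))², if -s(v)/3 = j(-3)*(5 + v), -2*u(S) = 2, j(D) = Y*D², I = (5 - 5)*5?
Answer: 419904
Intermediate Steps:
I = 0 (I = 0*5 = 0)
j(D) = 6*D²
u(S) = -1 (u(S) = -½*2 = -1)
s(v) = -810 - 162*v (s(v) = -3*6*(-3)²*(5 + v) = -3*6*9*(5 + v) = -162*(5 + v) = -3*(270 + 54*v) = -810 - 162*v)
s(u(I))² = (-810 - 162*(-1))² = (-810 + 162)² = (-648)² = 419904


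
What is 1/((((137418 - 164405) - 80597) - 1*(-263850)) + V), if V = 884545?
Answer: 1/1040811 ≈ 9.6079e-7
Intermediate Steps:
1/((((137418 - 164405) - 80597) - 1*(-263850)) + V) = 1/((((137418 - 164405) - 80597) - 1*(-263850)) + 884545) = 1/(((-26987 - 80597) + 263850) + 884545) = 1/((-107584 + 263850) + 884545) = 1/(156266 + 884545) = 1/1040811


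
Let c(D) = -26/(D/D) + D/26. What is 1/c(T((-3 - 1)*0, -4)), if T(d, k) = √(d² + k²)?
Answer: -13/336 ≈ -0.038690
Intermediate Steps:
c(D) = -26 + D/26 (c(D) = -26/1 + D*(1/26) = -26*1 + D/26 = -26 + D/26)
1/c(T((-3 - 1)*0, -4)) = 1/(-26 + √(((-3 - 1)*0)² + (-4)²)/26) = 1/(-26 + √((-4*0)² + 16)/26) = 1/(-26 + √(0² + 16)/26) = 1/(-26 + √(0 + 16)/26) = 1/(-26 + √16/26) = 1/(-26 + (1/26)*4) = 1/(-26 + 2/13) = 1/(-336/13) = -13/336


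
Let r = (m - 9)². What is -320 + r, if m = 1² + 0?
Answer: -256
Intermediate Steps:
m = 1 (m = 1 + 0 = 1)
r = 64 (r = (1 - 9)² = (-8)² = 64)
-320 + r = -320 + 64 = -256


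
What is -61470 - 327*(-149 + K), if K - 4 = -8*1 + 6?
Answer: -13401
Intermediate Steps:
K = 2 (K = 4 + (-8*1 + 6) = 4 + (-8 + 6) = 4 - 2 = 2)
-61470 - 327*(-149 + K) = -61470 - 327*(-149 + 2) = -61470 - 327*(-147) = -61470 - 1*(-48069) = -61470 + 48069 = -13401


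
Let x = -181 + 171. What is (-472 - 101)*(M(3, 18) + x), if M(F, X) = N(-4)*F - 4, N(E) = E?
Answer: 14898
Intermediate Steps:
x = -10
M(F, X) = -4 - 4*F (M(F, X) = -4*F - 4 = -4 - 4*F)
(-472 - 101)*(M(3, 18) + x) = (-472 - 101)*((-4 - 4*3) - 10) = -573*((-4 - 12) - 10) = -573*(-16 - 10) = -573*(-26) = 14898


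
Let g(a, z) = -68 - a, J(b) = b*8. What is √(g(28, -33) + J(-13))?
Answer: 10*I*√2 ≈ 14.142*I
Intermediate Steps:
J(b) = 8*b
√(g(28, -33) + J(-13)) = √((-68 - 1*28) + 8*(-13)) = √((-68 - 28) - 104) = √(-96 - 104) = √(-200) = 10*I*√2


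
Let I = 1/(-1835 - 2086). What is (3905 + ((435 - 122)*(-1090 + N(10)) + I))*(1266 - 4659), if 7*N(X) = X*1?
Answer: 10455687536892/9149 ≈ 1.1428e+9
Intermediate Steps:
N(X) = X/7 (N(X) = (X*1)/7 = X/7)
I = -1/3921 (I = 1/(-3921) = -1/3921 ≈ -0.00025504)
(3905 + ((435 - 122)*(-1090 + N(10)) + I))*(1266 - 4659) = (3905 + ((435 - 122)*(-1090 + (⅐)*10) - 1/3921))*(1266 - 4659) = (3905 + (313*(-1090 + 10/7) - 1/3921))*(-3393) = (3905 + (313*(-7620/7) - 1/3921))*(-3393) = (3905 + (-2385060/7 - 1/3921))*(-3393) = (3905 - 9351820267/27447)*(-3393) = -9244639732/27447*(-3393) = 10455687536892/9149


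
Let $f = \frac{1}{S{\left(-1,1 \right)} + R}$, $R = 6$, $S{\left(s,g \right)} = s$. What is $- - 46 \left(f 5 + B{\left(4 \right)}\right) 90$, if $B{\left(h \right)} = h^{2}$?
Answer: $70380$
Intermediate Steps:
$f = \frac{1}{5}$ ($f = \frac{1}{-1 + 6} = \frac{1}{5} \approx 0.2$)
$- - 46 \left(f 5 + B{\left(4 \right)}\right) 90 = - - 46 \left(\frac{1}{5} \cdot 5 + 4^{2}\right) 90 = - - 46 \left(1 + 16\right) 90 = - \left(-46\right) 17 \cdot 90 = - \left(-782\right) 90 = \left(-1\right) \left(-70380\right) = 70380$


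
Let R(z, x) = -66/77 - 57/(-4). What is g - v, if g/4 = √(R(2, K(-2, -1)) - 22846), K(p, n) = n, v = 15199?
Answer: -15199 + 2*I*√4475191/7 ≈ -15199.0 + 604.42*I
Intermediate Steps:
R(z, x) = 375/28 (R(z, x) = -66*1/77 - 57*(-¼) = -6/7 + 57/4 = 375/28)
g = 2*I*√4475191/7 (g = 4*√(375/28 - 22846) = 4*√(-639313/28) = 4*(I*√4475191/14) = 2*I*√4475191/7 ≈ 604.42*I)
g - v = 2*I*√4475191/7 - 1*15199 = 2*I*√4475191/7 - 15199 = -15199 + 2*I*√4475191/7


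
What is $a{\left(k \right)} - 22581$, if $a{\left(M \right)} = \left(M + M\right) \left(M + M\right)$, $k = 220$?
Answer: $171019$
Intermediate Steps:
$a{\left(M \right)} = 4 M^{2}$ ($a{\left(M \right)} = 2 M 2 M = 4 M^{2}$)
$a{\left(k \right)} - 22581 = 4 \cdot 220^{2} - 22581 = 4 \cdot 48400 - 22581 = 193600 - 22581 = 171019$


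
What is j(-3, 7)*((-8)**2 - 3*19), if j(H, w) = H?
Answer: -21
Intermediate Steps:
j(-3, 7)*((-8)**2 - 3*19) = -3*((-8)**2 - 3*19) = -3*(64 - 57) = -3*7 = -21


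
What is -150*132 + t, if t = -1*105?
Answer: -19905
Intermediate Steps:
t = -105
-150*132 + t = -150*132 - 105 = -19800 - 105 = -19905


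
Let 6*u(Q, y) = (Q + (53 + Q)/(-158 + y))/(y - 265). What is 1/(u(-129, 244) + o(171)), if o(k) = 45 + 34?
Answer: 5418/433607 ≈ 0.012495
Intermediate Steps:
o(k) = 79
u(Q, y) = (Q + (53 + Q)/(-158 + y))/(6*(-265 + y)) (u(Q, y) = ((Q + (53 + Q)/(-158 + y))/(y - 265))/6 = ((Q + (53 + Q)/(-158 + y))/(-265 + y))/6 = (Q + (53 + Q)/(-158 + y))/(6*(-265 + y)))
1/(u(-129, 244) + o(171)) = 1/((53 - 157*(-129) - 129*244)/(6*(41870 + 244² - 423*244)) + 79) = 1/((53 + 20253 - 31476)/(6*(41870 + 59536 - 103212)) + 79) = 1/((⅙)*(-11170)/(-1806) + 79) = 1/((⅙)*(-1/1806)*(-11170) + 79) = 1/(5585/5418 + 79) = 1/(433607/5418) = 5418/433607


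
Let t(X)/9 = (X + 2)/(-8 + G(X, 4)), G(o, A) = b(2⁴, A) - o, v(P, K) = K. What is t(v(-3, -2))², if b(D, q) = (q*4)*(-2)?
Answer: 0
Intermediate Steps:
b(D, q) = -8*q (b(D, q) = (4*q)*(-2) = -8*q)
G(o, A) = -o - 8*A (G(o, A) = -8*A - o = -o - 8*A)
t(X) = 9*(2 + X)/(-40 - X) (t(X) = 9*((X + 2)/(-8 + (-X - 8*4))) = 9*((2 + X)/(-8 + (-X - 32))) = 9*((2 + X)/(-8 + (-32 - X))) = 9*((2 + X)/(-40 - X)) = 9*(2 + X)/(-40 - X))
t(v(-3, -2))² = (9*(-2 - 1*(-2))/(40 - 2))² = (9*(-2 + 2)/38)² = (9*(1/38)*0)² = 0² = 0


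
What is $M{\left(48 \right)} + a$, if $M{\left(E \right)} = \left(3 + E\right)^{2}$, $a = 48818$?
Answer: $51419$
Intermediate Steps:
$M{\left(48 \right)} + a = \left(3 + 48\right)^{2} + 48818 = 51^{2} + 48818 = 2601 + 48818 = 51419$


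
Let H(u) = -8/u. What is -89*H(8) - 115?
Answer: -26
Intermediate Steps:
-89*H(8) - 115 = -(-712)/8 - 115 = -89*(-1) - 115 = 89 - 115 = -26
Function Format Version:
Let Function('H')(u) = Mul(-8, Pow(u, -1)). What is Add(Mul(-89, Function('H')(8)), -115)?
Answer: -26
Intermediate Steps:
Add(Mul(-89, Function('H')(8)), -115) = Add(Mul(-89, Mul(-8, Pow(8, -1))), -115) = Add(Mul(-89, Mul(-8, Rational(1, 8))), -115) = Add(Mul(-89, -1), -115) = Add(89, -115) = -26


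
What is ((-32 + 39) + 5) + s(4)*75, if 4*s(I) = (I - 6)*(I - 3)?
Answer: -51/2 ≈ -25.500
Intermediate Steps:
s(I) = (-6 + I)*(-3 + I)/4 (s(I) = ((I - 6)*(I - 3))/4 = ((-6 + I)*(-3 + I))/4 = (-6 + I)*(-3 + I)/4)
((-32 + 39) + 5) + s(4)*75 = ((-32 + 39) + 5) + (9/2 - 9/4*4 + (¼)*4²)*75 = (7 + 5) + (9/2 - 9 + (¼)*16)*75 = 12 + (9/2 - 9 + 4)*75 = 12 - ½*75 = 12 - 75/2 = -51/2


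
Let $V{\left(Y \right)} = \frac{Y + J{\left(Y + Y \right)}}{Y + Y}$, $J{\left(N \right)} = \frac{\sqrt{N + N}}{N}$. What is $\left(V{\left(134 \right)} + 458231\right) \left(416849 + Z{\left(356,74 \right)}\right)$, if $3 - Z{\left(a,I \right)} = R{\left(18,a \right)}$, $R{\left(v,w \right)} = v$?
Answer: $191006469071 + \frac{208417 \sqrt{134}}{17956} \approx 1.9101 \cdot 10^{11}$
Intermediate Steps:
$Z{\left(a,I \right)} = -15$ ($Z{\left(a,I \right)} = 3 - 18 = -15$)
$J{\left(N \right)} = \frac{\sqrt{2}}{\sqrt{N}}$ ($J{\left(N \right)} = \frac{\sqrt{2 N}}{N} = \frac{\sqrt{2} \sqrt{N}}{N} = \frac{\sqrt{2}}{\sqrt{N}}$)
$V{\left(Y \right)} = \frac{Y + \frac{1}{\sqrt{Y}}}{2 Y}$ ($V{\left(Y \right)} = \frac{Y + \frac{\sqrt{2}}{\sqrt{Y + Y}}}{Y + Y} = \frac{Y + \frac{\sqrt{2}}{\sqrt{2} \sqrt{Y}}}{2 Y} = \left(Y + \sqrt{2} \frac{\sqrt{2}}{2 \sqrt{Y}}\right) \frac{1}{2 Y} = \left(Y + \frac{1}{\sqrt{Y}}\right) \frac{1}{2 Y} = \frac{Y + \frac{1}{\sqrt{Y}}}{2 Y}$)
$\left(V{\left(134 \right)} + 458231\right) \left(416849 + Z{\left(356,74 \right)}\right) = \left(\left(\frac{1}{2} + \frac{1}{2 \cdot 134 \sqrt{134}}\right) + 458231\right) \left(416849 - 15\right) = \left(\left(\frac{1}{2} + \frac{\frac{1}{17956} \sqrt{134}}{2}\right) + 458231\right) 416834 = \left(\left(\frac{1}{2} + \frac{\sqrt{134}}{35912}\right) + 458231\right) 416834 = \left(\frac{916463}{2} + \frac{\sqrt{134}}{35912}\right) 416834 = 191006469071 + \frac{208417 \sqrt{134}}{17956}$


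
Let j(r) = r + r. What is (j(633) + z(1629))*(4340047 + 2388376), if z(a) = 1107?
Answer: 15966547779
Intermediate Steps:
j(r) = 2*r
(j(633) + z(1629))*(4340047 + 2388376) = (2*633 + 1107)*(4340047 + 2388376) = (1266 + 1107)*6728423 = 2373*6728423 = 15966547779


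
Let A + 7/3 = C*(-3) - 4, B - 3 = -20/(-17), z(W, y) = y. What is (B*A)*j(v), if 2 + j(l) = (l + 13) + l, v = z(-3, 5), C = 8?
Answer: -45227/17 ≈ -2660.4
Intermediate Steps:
B = 71/17 (B = 3 - 20/(-17) = 3 - 20*(-1/17) = 3 + 20/17 = 71/17 ≈ 4.1765)
v = 5
j(l) = 11 + 2*l (j(l) = -2 + ((l + 13) + l) = -2 + ((13 + l) + l) = -2 + (13 + 2*l) = 11 + 2*l)
A = -91/3 (A = -7/3 + (8*(-3) - 4) = -7/3 + (-24 - 4) = -7/3 - 28 = -91/3 ≈ -30.333)
(B*A)*j(v) = ((71/17)*(-91/3))*(11 + 2*5) = -6461*(11 + 10)/51 = -6461/51*21 = -45227/17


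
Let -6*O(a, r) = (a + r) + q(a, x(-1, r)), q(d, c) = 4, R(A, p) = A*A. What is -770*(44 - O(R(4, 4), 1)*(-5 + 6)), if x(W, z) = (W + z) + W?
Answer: -36575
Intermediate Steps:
x(W, z) = z + 2*W
R(A, p) = A**2
O(a, r) = -2/3 - a/6 - r/6 (O(a, r) = -((a + r) + 4)/6 = -(4 + a + r)/6 = -2/3 - a/6 - r/6)
-770*(44 - O(R(4, 4), 1)*(-5 + 6)) = -770*(44 - (-2/3 - 1/6*4**2 - 1/6*1)*(-5 + 6)) = -770*(44 - (-2/3 - 1/6*16 - 1/6)) = -770*(44 - (-2/3 - 8/3 - 1/6)) = -770*(44 - (-7)/2) = -770*(44 - 1*(-7/2)) = -770*(44 + 7/2) = -770*95/2 = -36575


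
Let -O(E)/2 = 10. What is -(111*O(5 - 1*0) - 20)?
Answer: 2240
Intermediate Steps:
O(E) = -20 (O(E) = -2*10 = -20)
-(111*O(5 - 1*0) - 20) = -(111*(-20) - 20) = -(-2220 - 20) = -1*(-2240) = 2240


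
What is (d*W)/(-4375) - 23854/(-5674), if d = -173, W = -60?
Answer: 4546513/2482375 ≈ 1.8315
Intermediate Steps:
(d*W)/(-4375) - 23854/(-5674) = -173*(-60)/(-4375) - 23854/(-5674) = 10380*(-1/4375) - 23854*(-1/5674) = -2076/875 + 11927/2837 = 4546513/2482375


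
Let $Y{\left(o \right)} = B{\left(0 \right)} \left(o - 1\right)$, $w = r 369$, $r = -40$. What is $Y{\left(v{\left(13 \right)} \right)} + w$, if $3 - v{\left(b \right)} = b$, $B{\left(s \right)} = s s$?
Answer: $-14760$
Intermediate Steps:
$B{\left(s \right)} = s^{2}$
$v{\left(b \right)} = 3 - b$
$w = -14760$ ($w = \left(-40\right) 369 = -14760$)
$Y{\left(o \right)} = 0$ ($Y{\left(o \right)} = 0^{2} \left(o - 1\right) = 0 \left(-1 + o\right) = 0$)
$Y{\left(v{\left(13 \right)} \right)} + w = 0 - 14760 = -14760$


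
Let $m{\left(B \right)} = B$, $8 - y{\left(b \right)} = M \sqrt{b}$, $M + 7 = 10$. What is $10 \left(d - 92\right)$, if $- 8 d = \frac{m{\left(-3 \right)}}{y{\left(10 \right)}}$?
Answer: $- \frac{11975}{13} - \frac{45 \sqrt{10}}{104} \approx -922.52$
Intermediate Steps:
$M = 3$ ($M = -7 + 10 = 3$)
$y{\left(b \right)} = 8 - 3 \sqrt{b}$
$d = \frac{3}{8 \left(8 - 3 \sqrt{10}\right)}$ ($d = - \frac{\left(-3\right) \frac{1}{8 - 3 \sqrt{10}}}{8} = \frac{3}{8 \left(8 - 3 \sqrt{10}\right)} \approx -0.25221$)
$10 \left(d - 92\right) = 10 \left(\left(- \frac{3}{26} - \frac{9 \sqrt{10}}{208}\right) - 92\right) = 10 \left(- \frac{2395}{26} - \frac{9 \sqrt{10}}{208}\right) = - \frac{11975}{13} - \frac{45 \sqrt{10}}{104}$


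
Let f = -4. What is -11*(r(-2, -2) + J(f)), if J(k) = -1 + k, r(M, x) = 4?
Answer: 11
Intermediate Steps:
-11*(r(-2, -2) + J(f)) = -11*(4 + (-1 - 4)) = -11*(4 - 5) = -11*(-1) = 11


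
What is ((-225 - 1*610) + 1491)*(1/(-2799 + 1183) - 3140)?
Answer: -208043881/101 ≈ -2.0598e+6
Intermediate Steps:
((-225 - 1*610) + 1491)*(1/(-2799 + 1183) - 3140) = ((-225 - 610) + 1491)*(1/(-1616) - 3140) = (-835 + 1491)*(-1/1616 - 3140) = 656*(-5074241/1616) = -208043881/101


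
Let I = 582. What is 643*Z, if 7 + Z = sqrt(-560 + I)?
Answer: -4501 + 643*sqrt(22) ≈ -1485.1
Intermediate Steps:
Z = -7 + sqrt(22) (Z = -7 + sqrt(-560 + 582) = -7 + sqrt(22) ≈ -2.3096)
643*Z = 643*(-7 + sqrt(22)) = -4501 + 643*sqrt(22)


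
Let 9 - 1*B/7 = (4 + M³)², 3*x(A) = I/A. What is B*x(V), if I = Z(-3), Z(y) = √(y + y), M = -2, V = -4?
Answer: 49*I*√6/12 ≈ 10.002*I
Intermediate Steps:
Z(y) = √2*√y (Z(y) = √(2*y) = √2*√y)
I = I*√6 (I = √2*√(-3) = √2*(I*√3) = I*√6 ≈ 2.4495*I)
x(A) = I*√6/(3*A) (x(A) = ((I*√6)/A)/3 = (I*√6/A)/3 = I*√6/(3*A))
B = -49 (B = 63 - 7*(4 + (-2)³)² = 63 - 7*(4 - 8)² = 63 - 7*(-4)² = 63 - 7*16 = 63 - 112 = -49)
B*x(V) = -49*I*√6/(3*(-4)) = -49*I*√6*(-1)/(3*4) = -(-49)*I*√6/12 = 49*I*√6/12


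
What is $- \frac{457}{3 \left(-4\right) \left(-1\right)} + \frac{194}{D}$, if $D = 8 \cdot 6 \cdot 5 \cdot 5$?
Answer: $- \frac{22753}{600} \approx -37.922$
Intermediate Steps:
$D = 1200$ ($D = 8 \cdot 30 \cdot 5 = 8 \cdot 150 = 1200$)
$- \frac{457}{3 \left(-4\right) \left(-1\right)} + \frac{194}{D} = - \frac{457}{3 \left(-4\right) \left(-1\right)} + \frac{194}{1200} = - \frac{457}{\left(-12\right) \left(-1\right)} + 194 \cdot \frac{1}{1200} = - \frac{457}{12} + \frac{97}{600} = - \frac{22753}{600}$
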